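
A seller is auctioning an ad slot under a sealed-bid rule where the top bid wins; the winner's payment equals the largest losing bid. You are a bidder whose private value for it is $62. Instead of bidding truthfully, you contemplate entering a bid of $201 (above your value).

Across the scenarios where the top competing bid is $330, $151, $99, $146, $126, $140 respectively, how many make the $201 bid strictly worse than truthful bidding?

5

The deviation hurts exactly when the highest competing bid lies strictly between $62 and $201 — overbidding then wins at a price above your value.
$330: above both → same outcome either way.
$151: inside the interval → strictly worse (loss $89).
$99: inside the interval → strictly worse (loss $37).
$146: inside the interval → strictly worse (loss $84).
$126: inside the interval → strictly worse (loss $64).
$140: inside the interval → strictly worse (loss $78).
Count: 5.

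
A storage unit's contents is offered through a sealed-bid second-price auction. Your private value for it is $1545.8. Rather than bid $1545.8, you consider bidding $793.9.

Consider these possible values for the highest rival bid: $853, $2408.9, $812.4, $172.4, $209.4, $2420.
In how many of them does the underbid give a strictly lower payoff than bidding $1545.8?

The deviation hurts exactly when the highest competing bid lies strictly between $793.9 and $1545.8 — underbidding then forfeits a profitable win.
$853: inside the interval → strictly worse (loss $692.8).
$2408.9: above both → same outcome either way.
$812.4: inside the interval → strictly worse (loss $733.4).
$172.4: below both → same outcome either way.
$209.4: below both → same outcome either way.
$2420: above both → same outcome either way.
Count: 2.

2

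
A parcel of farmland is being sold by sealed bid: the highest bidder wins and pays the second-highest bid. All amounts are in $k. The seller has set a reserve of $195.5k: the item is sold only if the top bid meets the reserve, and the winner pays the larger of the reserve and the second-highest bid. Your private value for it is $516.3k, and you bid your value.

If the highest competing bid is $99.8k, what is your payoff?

$320.8k

Your bid $516.3k is the highest and exceeds the reserve.
Price = max(second-highest bid, reserve) = max($99.8k, $195.5k) = $195.5k.
Payoff = $516.3k − $195.5k = $320.8k.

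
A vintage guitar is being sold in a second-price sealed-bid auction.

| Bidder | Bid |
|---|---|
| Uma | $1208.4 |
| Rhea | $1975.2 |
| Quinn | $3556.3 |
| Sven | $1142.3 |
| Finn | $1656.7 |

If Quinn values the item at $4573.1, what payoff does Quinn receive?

$2597.9

Highest bid: Quinn at $3556.3, so Quinn wins.
Second-highest bid: Rhea at $1975.2 — that is the price the winner pays.
Quinn's payoff = value − price = $4573.1 − $1975.2 = $2597.9.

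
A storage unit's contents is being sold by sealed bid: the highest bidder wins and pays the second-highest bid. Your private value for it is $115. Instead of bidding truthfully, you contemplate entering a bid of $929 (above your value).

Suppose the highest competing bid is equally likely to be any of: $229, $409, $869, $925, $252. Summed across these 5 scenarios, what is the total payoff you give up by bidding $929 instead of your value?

$2109

The deviation costs you only when the competing bid falls strictly between $115 and $929; elsewhere both bids give the same outcome.
$229: truthful payoff $0, deviation payoff −$114 → loss $114.
$409: truthful payoff $0, deviation payoff −$294 → loss $294.
$869: truthful payoff $0, deviation payoff −$754 → loss $754.
$925: truthful payoff $0, deviation payoff −$810 → loss $810.
$252: truthful payoff $0, deviation payoff −$137 → loss $137.
Total loss = $114 + $294 + $754 + $810 + $137 = $2109.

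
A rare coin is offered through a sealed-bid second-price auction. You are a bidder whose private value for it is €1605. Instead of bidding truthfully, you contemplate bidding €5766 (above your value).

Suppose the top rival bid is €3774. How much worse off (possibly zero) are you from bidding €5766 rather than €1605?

€2169

Bidding your value €1605: you lose (since €1605 < €3774). Payoff €0.
Bidding €5766: you win and pay €3774. Payoff €1605 − €3774 = −€2169.
The competing bid €3774 lies between your value and your inflated bid, so overbidding wins an item priced above your value.
Loss from deviating = €0 − (−€2169) = €2169.
In a second-price auction your bid sets only whether you win, not what you pay, so bidding your true value is weakly dominant.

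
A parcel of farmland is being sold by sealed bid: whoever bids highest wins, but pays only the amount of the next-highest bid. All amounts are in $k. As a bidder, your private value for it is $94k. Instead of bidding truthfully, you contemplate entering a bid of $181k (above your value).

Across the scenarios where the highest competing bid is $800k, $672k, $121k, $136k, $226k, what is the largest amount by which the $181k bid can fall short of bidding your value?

$42k

$800k: same outcome either way → loss $0k.
$672k: same outcome either way → loss $0k.
$121k: truthful gives $0k, deviation gives −$27k → loss $27k.
$136k: truthful gives $0k, deviation gives −$42k → loss $42k.
$226k: same outcome either way → loss $0k.
Maximum loss: $42k.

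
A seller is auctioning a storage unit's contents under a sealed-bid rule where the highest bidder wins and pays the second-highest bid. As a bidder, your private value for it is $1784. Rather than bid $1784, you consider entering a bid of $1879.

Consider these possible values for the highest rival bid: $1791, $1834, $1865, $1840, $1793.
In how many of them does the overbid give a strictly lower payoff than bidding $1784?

The deviation hurts exactly when the highest competing bid lies strictly between $1784 and $1879 — overbidding then wins at a price above your value.
$1791: inside the interval → strictly worse (loss $7).
$1834: inside the interval → strictly worse (loss $50).
$1865: inside the interval → strictly worse (loss $81).
$1840: inside the interval → strictly worse (loss $56).
$1793: inside the interval → strictly worse (loss $9).
Count: 5.

5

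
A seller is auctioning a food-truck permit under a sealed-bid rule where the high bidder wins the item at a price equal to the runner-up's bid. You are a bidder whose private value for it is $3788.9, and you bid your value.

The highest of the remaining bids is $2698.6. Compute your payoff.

Your bid $3788.9 exceeds the highest competing bid $2698.6, so you win.
In a second-price auction the winner pays the second-highest bid, $2698.6.
Payoff = value − price = $3788.9 − $2698.6 = $1090.3.

$1090.3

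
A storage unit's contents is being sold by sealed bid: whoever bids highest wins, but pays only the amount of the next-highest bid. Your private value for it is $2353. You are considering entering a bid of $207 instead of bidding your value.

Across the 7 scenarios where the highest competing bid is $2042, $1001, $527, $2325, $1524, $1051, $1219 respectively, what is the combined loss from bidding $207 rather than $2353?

$6782

The deviation costs you only when the competing bid falls strictly between $207 and $2353; elsewhere both bids give the same outcome.
$2042: truthful payoff $311, deviation payoff $0 → loss $311.
$1001: truthful payoff $1352, deviation payoff $0 → loss $1352.
$527: truthful payoff $1826, deviation payoff $0 → loss $1826.
$2325: truthful payoff $28, deviation payoff $0 → loss $28.
$1524: truthful payoff $829, deviation payoff $0 → loss $829.
$1051: truthful payoff $1302, deviation payoff $0 → loss $1302.
$1219: truthful payoff $1134, deviation payoff $0 → loss $1134.
Total loss = $311 + $1352 + $1826 + $28 + $829 + $1302 + $1134 = $6782.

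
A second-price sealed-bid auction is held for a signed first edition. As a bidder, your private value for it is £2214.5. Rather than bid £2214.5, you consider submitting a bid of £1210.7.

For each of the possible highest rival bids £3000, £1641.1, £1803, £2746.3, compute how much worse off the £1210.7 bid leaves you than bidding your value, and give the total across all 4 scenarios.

£984.9

The deviation costs you only when the competing bid falls strictly between £1210.7 and £2214.5; elsewhere both bids give the same outcome.
£3000: outcomes coincide → loss £0.
£1641.1: truthful payoff £573.4, deviation payoff £0 → loss £573.4.
£1803: truthful payoff £411.5, deviation payoff £0 → loss £411.5.
£2746.3: outcomes coincide → loss £0.
Total loss = £573.4 + £411.5 = £984.9.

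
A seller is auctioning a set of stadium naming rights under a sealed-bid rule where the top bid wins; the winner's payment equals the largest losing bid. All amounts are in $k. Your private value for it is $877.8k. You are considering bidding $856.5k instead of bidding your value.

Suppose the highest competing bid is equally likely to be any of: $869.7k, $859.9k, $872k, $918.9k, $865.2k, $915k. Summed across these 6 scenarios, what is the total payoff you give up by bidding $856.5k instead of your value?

$44.4k

The deviation costs you only when the competing bid falls strictly between $856.5k and $877.8k; elsewhere both bids give the same outcome.
$869.7k: truthful payoff $8.1k, deviation payoff $0k → loss $8.1k.
$859.9k: truthful payoff $17.9k, deviation payoff $0k → loss $17.9k.
$872k: truthful payoff $5.8k, deviation payoff $0k → loss $5.8k.
$918.9k: outcomes coincide → loss $0k.
$865.2k: truthful payoff $12.6k, deviation payoff $0k → loss $12.6k.
$915k: outcomes coincide → loss $0k.
Total loss = $8.1k + $17.9k + $5.8k + $12.6k = $44.4k.
Truthful bidding weakly dominates here: raising your bid can only win items priced above your value, and lowering it can only forfeit items priced below.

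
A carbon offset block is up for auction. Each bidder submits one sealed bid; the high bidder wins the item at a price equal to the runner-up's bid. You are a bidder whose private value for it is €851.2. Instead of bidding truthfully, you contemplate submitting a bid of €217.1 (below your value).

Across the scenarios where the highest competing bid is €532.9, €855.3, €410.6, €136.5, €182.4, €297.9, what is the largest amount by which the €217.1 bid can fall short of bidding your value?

€553.3

€532.9: truthful gives €318.3, deviation gives €0 → loss €318.3.
€855.3: same outcome either way → loss €0.
€410.6: truthful gives €440.6, deviation gives €0 → loss €440.6.
€136.5: same outcome either way → loss €0.
€182.4: same outcome either way → loss €0.
€297.9: truthful gives €553.3, deviation gives €0 → loss €553.3.
Maximum loss: €553.3.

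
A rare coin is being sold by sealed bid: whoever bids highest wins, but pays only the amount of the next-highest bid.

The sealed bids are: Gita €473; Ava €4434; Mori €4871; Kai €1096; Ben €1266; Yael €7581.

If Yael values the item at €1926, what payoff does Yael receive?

Highest bid: Yael at €7581, so Yael wins.
Second-highest bid: Mori at €4871 — that is the price the winner pays.
Yael's payoff = value − price = €1926 − €4871 = −€2945.

−€2945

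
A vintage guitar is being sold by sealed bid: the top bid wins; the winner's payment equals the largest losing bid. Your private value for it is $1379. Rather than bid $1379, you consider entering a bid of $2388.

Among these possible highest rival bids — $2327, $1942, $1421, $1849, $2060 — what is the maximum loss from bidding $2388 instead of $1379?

$2327: truthful gives $0, deviation gives −$948 → loss $948.
$1942: truthful gives $0, deviation gives −$563 → loss $563.
$1421: truthful gives $0, deviation gives −$42 → loss $42.
$1849: truthful gives $0, deviation gives −$470 → loss $470.
$2060: truthful gives $0, deviation gives −$681 → loss $681.
Maximum loss: $948.

$948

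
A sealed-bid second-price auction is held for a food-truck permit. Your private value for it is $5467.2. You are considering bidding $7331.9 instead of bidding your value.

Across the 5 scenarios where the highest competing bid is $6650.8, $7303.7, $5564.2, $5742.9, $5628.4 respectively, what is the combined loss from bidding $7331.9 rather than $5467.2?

The deviation costs you only when the competing bid falls strictly between $5467.2 and $7331.9; elsewhere both bids give the same outcome.
$6650.8: truthful payoff $0, deviation payoff −$1183.6 → loss $1183.6.
$7303.7: truthful payoff $0, deviation payoff −$1836.5 → loss $1836.5.
$5564.2: truthful payoff $0, deviation payoff −$97 → loss $97.
$5742.9: truthful payoff $0, deviation payoff −$275.7 → loss $275.7.
$5628.4: truthful payoff $0, deviation payoff −$161.2 → loss $161.2.
Total loss = $1183.6 + $1836.5 + $97 + $275.7 + $161.2 = $3554.
In a second-price auction your bid sets only whether you win, not what you pay, so bidding your true value is weakly dominant.

$3554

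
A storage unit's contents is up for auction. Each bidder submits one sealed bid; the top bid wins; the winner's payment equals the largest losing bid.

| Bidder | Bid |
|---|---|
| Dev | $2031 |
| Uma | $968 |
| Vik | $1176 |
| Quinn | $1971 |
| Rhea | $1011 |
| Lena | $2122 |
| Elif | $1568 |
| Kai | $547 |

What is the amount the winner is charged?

Highest bid: Lena at $2122, so Lena wins.
Second-highest bid: Dev at $2031 — that is the price the winner pays.

$2031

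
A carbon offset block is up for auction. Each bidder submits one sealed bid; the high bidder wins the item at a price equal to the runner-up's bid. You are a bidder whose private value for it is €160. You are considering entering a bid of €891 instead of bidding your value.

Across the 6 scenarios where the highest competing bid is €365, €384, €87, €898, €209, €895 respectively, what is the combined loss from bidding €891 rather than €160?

The deviation costs you only when the competing bid falls strictly between €160 and €891; elsewhere both bids give the same outcome.
€365: truthful payoff €0, deviation payoff −€205 → loss €205.
€384: truthful payoff €0, deviation payoff −€224 → loss €224.
€87: outcomes coincide → loss €0.
€898: outcomes coincide → loss €0.
€209: truthful payoff €0, deviation payoff −€49 → loss €49.
€895: outcomes coincide → loss €0.
Total loss = €205 + €224 + €49 = €478.

€478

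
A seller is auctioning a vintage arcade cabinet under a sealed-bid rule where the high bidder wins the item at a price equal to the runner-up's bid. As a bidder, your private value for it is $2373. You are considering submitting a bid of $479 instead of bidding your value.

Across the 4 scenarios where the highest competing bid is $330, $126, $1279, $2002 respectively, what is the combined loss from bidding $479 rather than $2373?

$1465

The deviation costs you only when the competing bid falls strictly between $479 and $2373; elsewhere both bids give the same outcome.
$330: outcomes coincide → loss $0.
$126: outcomes coincide → loss $0.
$1279: truthful payoff $1094, deviation payoff $0 → loss $1094.
$2002: truthful payoff $371, deviation payoff $0 → loss $371.
Total loss = $1094 + $371 = $1465.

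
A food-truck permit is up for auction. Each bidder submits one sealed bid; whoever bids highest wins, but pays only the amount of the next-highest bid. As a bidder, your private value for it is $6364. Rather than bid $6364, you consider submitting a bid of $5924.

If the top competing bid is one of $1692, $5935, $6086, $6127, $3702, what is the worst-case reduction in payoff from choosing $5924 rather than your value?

$429

$1692: same outcome either way → loss $0.
$5935: truthful gives $429, deviation gives $0 → loss $429.
$6086: truthful gives $278, deviation gives $0 → loss $278.
$6127: truthful gives $237, deviation gives $0 → loss $237.
$3702: same outcome either way → loss $0.
Maximum loss: $429.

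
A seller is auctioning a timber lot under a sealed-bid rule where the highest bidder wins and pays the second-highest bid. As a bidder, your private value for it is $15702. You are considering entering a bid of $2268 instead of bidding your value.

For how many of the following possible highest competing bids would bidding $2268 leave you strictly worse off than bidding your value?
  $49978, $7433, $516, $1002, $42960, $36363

1

The deviation hurts exactly when the highest competing bid lies strictly between $2268 and $15702 — underbidding then forfeits a profitable win.
$49978: above both → same outcome either way.
$7433: inside the interval → strictly worse (loss $8269).
$516: below both → same outcome either way.
$1002: below both → same outcome either way.
$42960: above both → same outcome either way.
$36363: above both → same outcome either way.
Count: 1.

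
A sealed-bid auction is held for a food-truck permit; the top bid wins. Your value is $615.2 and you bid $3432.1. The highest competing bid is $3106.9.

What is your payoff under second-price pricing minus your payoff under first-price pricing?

You have the highest bid, so you win under either rule.
Second-price: pay $3106.9 → payoff −$2491.7.
First-price: pay your own bid $3432.1 → payoff −$2816.9.
Difference = −$2491.7 − (−$2816.9) = $325.2.

$325.2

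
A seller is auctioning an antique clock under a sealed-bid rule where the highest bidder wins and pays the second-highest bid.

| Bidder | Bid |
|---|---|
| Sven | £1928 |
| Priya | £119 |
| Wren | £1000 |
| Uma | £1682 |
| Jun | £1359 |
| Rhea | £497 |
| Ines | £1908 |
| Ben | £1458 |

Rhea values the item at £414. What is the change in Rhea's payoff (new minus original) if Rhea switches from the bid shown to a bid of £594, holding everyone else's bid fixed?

£0

The highest bid among the other bidders is £1928; Rhea's bid doesn't change that.
Original bid £497: Rhea is not highest (top rival bid is £1928); payoff £0.
Alternative bid £594: Rhea is not highest (top rival bid is £1928); payoff £0.
Change in payoff = £0 − (£0) = £0.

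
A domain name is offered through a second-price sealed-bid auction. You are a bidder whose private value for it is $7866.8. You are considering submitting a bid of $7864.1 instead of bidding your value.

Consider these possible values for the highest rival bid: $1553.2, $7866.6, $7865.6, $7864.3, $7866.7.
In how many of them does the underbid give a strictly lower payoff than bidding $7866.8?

The deviation hurts exactly when the highest competing bid lies strictly between $7864.1 and $7866.8 — underbidding then forfeits a profitable win.
$1553.2: below both → same outcome either way.
$7866.6: inside the interval → strictly worse (loss $0.2).
$7865.6: inside the interval → strictly worse (loss $1.2).
$7864.3: inside the interval → strictly worse (loss $2.5).
$7866.7: inside the interval → strictly worse (loss $0.1).
Count: 4.

4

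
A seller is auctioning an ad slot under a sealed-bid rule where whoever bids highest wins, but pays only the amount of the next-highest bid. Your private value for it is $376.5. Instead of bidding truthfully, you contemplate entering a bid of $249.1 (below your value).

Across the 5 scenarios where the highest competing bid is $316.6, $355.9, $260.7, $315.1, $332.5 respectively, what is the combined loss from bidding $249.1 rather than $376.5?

$301.7

The deviation costs you only when the competing bid falls strictly between $249.1 and $376.5; elsewhere both bids give the same outcome.
$316.6: truthful payoff $59.9, deviation payoff $0 → loss $59.9.
$355.9: truthful payoff $20.6, deviation payoff $0 → loss $20.6.
$260.7: truthful payoff $115.8, deviation payoff $0 → loss $115.8.
$315.1: truthful payoff $61.4, deviation payoff $0 → loss $61.4.
$332.5: truthful payoff $44, deviation payoff $0 → loss $44.
Total loss = $59.9 + $20.6 + $115.8 + $61.4 + $44 = $301.7.
Because the price is fixed by the runner-up's bid, deviating from your value can only change a good outcome into a bad one — never the reverse.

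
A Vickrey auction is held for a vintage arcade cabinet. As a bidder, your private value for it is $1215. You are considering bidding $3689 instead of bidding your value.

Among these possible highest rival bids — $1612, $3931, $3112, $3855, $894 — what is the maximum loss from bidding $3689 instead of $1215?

$1897

$1612: truthful gives $0, deviation gives −$397 → loss $397.
$3931: same outcome either way → loss $0.
$3112: truthful gives $0, deviation gives −$1897 → loss $1897.
$3855: same outcome either way → loss $0.
$894: same outcome either way → loss $0.
Maximum loss: $1897.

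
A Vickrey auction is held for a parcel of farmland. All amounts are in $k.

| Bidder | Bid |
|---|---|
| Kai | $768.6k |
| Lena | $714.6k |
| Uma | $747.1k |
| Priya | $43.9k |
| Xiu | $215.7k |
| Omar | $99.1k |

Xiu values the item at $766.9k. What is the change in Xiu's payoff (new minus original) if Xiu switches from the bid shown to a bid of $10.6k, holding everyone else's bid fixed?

The highest bid among the other bidders is $768.6k; Xiu's bid doesn't change that.
Original bid $215.7k: Xiu is not highest (top rival bid is $768.6k); payoff $0k.
Alternative bid $10.6k: Xiu is not highest (top rival bid is $768.6k); payoff $0k.
Change in payoff = $0k − ($0k) = $0k.

$0k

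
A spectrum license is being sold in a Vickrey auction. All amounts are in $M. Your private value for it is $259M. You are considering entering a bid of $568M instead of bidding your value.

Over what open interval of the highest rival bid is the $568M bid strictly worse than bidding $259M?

($259M, $568M)

If the competing bid is below $259M, both bids win at the same price — no difference.
If it is above $568M, both bids lose — no difference.
If it lies strictly between $259M and $568M, bidding your value loses (payoff 0) while bidding $568M wins at a price above your value (payoff negative).
So the deviation strictly hurts on the open interval ($259M, $568M).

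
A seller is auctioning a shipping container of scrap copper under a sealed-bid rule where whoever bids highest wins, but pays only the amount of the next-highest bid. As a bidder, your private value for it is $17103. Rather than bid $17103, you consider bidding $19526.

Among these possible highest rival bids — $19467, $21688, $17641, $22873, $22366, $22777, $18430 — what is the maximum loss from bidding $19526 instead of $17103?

$2364

$19467: truthful gives $0, deviation gives −$2364 → loss $2364.
$21688: same outcome either way → loss $0.
$17641: truthful gives $0, deviation gives −$538 → loss $538.
$22873: same outcome either way → loss $0.
$22366: same outcome either way → loss $0.
$22777: same outcome either way → loss $0.
$18430: truthful gives $0, deviation gives −$1327 → loss $1327.
Maximum loss: $2364.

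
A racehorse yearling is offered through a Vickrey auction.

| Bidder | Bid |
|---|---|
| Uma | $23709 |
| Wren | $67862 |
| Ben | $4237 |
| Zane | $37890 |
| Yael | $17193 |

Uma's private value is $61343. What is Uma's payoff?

Highest bid: Wren at $67862, so Wren wins.
Second-highest bid: Zane at $37890 — that is the price the winner pays.
Uma did not win, so Uma pays nothing and receives nothing: payoff $0.

$0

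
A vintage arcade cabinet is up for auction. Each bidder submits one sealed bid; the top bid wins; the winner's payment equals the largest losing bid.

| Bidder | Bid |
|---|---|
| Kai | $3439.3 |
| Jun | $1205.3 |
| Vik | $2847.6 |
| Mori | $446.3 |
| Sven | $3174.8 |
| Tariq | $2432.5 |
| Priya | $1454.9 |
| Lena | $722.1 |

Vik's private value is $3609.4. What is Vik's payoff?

Highest bid: Kai at $3439.3, so Kai wins.
Second-highest bid: Sven at $3174.8 — that is the price the winner pays.
Vik did not win, so Vik pays nothing and receives nothing: payoff $0.

$0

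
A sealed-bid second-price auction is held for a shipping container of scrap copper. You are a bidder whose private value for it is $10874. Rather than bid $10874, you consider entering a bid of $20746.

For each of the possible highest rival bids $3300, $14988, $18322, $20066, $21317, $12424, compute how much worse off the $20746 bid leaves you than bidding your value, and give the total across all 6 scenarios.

The deviation costs you only when the competing bid falls strictly between $10874 and $20746; elsewhere both bids give the same outcome.
$3300: outcomes coincide → loss $0.
$14988: truthful payoff $0, deviation payoff −$4114 → loss $4114.
$18322: truthful payoff $0, deviation payoff −$7448 → loss $7448.
$20066: truthful payoff $0, deviation payoff −$9192 → loss $9192.
$21317: outcomes coincide → loss $0.
$12424: truthful payoff $0, deviation payoff −$1550 → loss $1550.
Total loss = $4114 + $7448 + $9192 + $1550 = $22304.
Because the price is fixed by the runner-up's bid, deviating from your value can only change a good outcome into a bad one — never the reverse.

$22304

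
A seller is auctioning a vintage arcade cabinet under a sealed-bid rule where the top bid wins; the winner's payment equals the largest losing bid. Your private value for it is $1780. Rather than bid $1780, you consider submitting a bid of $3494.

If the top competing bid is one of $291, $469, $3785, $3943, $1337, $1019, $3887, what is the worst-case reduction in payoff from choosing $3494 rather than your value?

$0

$291: same outcome either way → loss $0.
$469: same outcome either way → loss $0.
$3785: same outcome either way → loss $0.
$3943: same outcome either way → loss $0.
$1337: same outcome either way → loss $0.
$1019: same outcome either way → loss $0.
$3887: same outcome either way → loss $0.
Maximum loss: $0.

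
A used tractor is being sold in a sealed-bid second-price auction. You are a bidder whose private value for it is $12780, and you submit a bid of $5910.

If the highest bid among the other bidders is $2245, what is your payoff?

Your bid $5910 exceeds the highest competing bid $2245, so you win.
In a second-price auction the winner pays the second-highest bid, $2245.
Payoff = value − price = $12780 − $2245 = $10535.

$10535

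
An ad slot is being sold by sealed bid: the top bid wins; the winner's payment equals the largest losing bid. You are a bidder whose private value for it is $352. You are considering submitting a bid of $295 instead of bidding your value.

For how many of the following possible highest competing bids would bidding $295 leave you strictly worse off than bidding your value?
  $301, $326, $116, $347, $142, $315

The deviation hurts exactly when the highest competing bid lies strictly between $295 and $352 — underbidding then forfeits a profitable win.
$301: inside the interval → strictly worse (loss $51).
$326: inside the interval → strictly worse (loss $26).
$116: below both → same outcome either way.
$347: inside the interval → strictly worse (loss $5).
$142: below both → same outcome either way.
$315: inside the interval → strictly worse (loss $37).
Count: 4.

4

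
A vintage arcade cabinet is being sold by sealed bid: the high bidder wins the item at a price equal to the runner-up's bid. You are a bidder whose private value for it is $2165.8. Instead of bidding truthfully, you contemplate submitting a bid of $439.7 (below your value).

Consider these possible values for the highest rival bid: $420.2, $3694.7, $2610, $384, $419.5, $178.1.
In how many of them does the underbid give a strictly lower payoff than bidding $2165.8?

The deviation hurts exactly when the highest competing bid lies strictly between $439.7 and $2165.8 — underbidding then forfeits a profitable win.
$420.2: below both → same outcome either way.
$3694.7: above both → same outcome either way.
$2610: above both → same outcome either way.
$384: below both → same outcome either way.
$419.5: below both → same outcome either way.
$178.1: below both → same outcome either way.
Count: 0.

0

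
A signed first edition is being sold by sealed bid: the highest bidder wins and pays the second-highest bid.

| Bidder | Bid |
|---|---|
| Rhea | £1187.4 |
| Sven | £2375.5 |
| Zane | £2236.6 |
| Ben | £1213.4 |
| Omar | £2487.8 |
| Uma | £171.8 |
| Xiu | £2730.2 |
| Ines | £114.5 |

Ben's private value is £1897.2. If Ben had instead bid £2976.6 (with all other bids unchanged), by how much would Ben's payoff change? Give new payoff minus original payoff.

−£833

The highest bid among the other bidders is £2730.2; Ben's bid doesn't change that.
Original bid £1213.4: Ben is not highest (top rival bid is £2730.2); payoff £0.
Alternative bid £2976.6: Ben is highest, pays the top rival bid £2730.2; payoff £1897.2 − £2730.2 = −£833.
Change in payoff = −£833 − (£0) = −£833.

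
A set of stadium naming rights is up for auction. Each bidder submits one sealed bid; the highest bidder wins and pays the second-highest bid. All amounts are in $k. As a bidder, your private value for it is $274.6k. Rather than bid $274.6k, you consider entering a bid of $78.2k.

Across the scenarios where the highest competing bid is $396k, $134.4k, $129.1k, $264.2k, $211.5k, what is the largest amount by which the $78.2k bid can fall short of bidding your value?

$396k: same outcome either way → loss $0k.
$134.4k: truthful gives $140.2k, deviation gives $0k → loss $140.2k.
$129.1k: truthful gives $145.5k, deviation gives $0k → loss $145.5k.
$264.2k: truthful gives $10.4k, deviation gives $0k → loss $10.4k.
$211.5k: truthful gives $63.1k, deviation gives $0k → loss $63.1k.
Maximum loss: $145.5k.

$145.5k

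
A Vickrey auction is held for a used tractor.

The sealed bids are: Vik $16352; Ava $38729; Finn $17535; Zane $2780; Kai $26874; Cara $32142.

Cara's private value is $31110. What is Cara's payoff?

$0

Highest bid: Ava at $38729, so Ava wins.
Second-highest bid: Cara at $32142 — that is the price the winner pays.
Cara did not win, so Cara pays nothing and receives nothing: payoff $0.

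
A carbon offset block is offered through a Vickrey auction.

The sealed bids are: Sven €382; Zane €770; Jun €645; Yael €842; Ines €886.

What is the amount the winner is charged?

Highest bid: Ines at €886, so Ines wins.
Second-highest bid: Yael at €842 — that is the price the winner pays.

€842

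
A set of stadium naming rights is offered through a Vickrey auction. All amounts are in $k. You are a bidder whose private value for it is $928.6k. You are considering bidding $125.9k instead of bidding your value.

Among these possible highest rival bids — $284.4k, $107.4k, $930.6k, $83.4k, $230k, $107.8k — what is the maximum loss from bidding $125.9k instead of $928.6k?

$284.4k: truthful gives $644.2k, deviation gives $0k → loss $644.2k.
$107.4k: same outcome either way → loss $0k.
$930.6k: same outcome either way → loss $0k.
$83.4k: same outcome either way → loss $0k.
$230k: truthful gives $698.6k, deviation gives $0k → loss $698.6k.
$107.8k: same outcome either way → loss $0k.
Maximum loss: $698.6k.

$698.6k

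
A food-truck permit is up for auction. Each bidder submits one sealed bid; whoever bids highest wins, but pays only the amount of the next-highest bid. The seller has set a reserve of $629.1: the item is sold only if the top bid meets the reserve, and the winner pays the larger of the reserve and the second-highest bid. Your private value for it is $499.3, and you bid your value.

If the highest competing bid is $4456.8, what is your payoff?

$0

Your bid $499.3 is below the highest competing bid $4456.8, so you lose. Payoff $0.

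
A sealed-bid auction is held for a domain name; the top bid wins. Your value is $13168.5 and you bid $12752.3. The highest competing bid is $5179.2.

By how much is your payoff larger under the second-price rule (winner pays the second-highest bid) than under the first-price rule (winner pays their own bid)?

You have the highest bid, so you win under either rule.
Second-price: pay $5179.2 → payoff $7989.3.
First-price: pay your own bid $12752.3 → payoff $416.2.
Difference = $7989.3 − ($416.2) = $7573.1.

$7573.1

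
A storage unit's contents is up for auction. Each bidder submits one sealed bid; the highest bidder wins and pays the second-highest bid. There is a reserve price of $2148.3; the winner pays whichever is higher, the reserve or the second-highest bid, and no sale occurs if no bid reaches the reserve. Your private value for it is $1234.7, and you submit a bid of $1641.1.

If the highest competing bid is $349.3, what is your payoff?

Your bid $1641.1 is the highest bid but falls below the reserve $2148.3, so the item goes unsold. Payoff $0.

$0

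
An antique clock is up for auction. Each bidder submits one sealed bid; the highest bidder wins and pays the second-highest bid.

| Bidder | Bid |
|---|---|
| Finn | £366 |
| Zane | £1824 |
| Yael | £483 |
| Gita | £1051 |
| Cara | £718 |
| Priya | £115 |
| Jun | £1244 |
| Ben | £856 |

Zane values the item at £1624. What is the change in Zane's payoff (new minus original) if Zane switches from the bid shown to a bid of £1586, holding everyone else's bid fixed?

The highest bid among the other bidders is £1244; Zane's bid doesn't change that.
Original bid £1824: Zane is highest, pays the top rival bid £1244; payoff £1624 − £1244 = £380.
Alternative bid £1586: Zane is highest, pays the top rival bid £1244; payoff £1624 − £1244 = £380.
Change in payoff = £380 − (£380) = £0.

£0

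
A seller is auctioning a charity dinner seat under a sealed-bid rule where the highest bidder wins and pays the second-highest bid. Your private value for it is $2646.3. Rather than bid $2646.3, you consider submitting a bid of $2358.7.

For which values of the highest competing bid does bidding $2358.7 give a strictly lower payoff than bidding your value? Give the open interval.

If the competing bid is below $2358.7, both bids win at the same price — no difference.
If it is above $2646.3, both bids lose — no difference.
If it lies strictly between $2358.7 and $2646.3, bidding your value wins at a price below your value (positive payoff) while bidding $2358.7 loses (payoff 0).
So the deviation strictly hurts on the open interval ($2358.7, $2646.3).
In a second-price auction your bid sets only whether you win, not what you pay, so bidding your true value is weakly dominant.

($2358.7, $2646.3)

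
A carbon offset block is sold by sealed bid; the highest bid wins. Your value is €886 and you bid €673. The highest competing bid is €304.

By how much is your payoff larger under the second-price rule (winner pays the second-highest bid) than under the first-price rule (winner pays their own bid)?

€369

You have the highest bid, so you win under either rule.
Second-price: pay €304 → payoff €582.
First-price: pay your own bid €673 → payoff €213.
Difference = €582 − (€213) = €369.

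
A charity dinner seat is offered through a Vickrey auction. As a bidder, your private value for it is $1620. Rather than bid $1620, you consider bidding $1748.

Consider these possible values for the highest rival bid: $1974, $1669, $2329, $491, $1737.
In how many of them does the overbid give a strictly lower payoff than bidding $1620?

The deviation hurts exactly when the highest competing bid lies strictly between $1620 and $1748 — overbidding then wins at a price above your value.
$1974: above both → same outcome either way.
$1669: inside the interval → strictly worse (loss $49).
$2329: above both → same outcome either way.
$491: below both → same outcome either way.
$1737: inside the interval → strictly worse (loss $117).
Count: 2.

2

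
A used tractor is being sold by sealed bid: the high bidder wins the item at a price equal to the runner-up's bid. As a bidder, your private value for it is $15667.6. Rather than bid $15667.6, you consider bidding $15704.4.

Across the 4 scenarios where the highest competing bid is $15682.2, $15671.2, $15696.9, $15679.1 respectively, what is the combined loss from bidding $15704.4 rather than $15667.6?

The deviation costs you only when the competing bid falls strictly between $15667.6 and $15704.4; elsewhere both bids give the same outcome.
$15682.2: truthful payoff $0, deviation payoff −$14.6 → loss $14.6.
$15671.2: truthful payoff $0, deviation payoff −$3.6 → loss $3.6.
$15696.9: truthful payoff $0, deviation payoff −$29.3 → loss $29.3.
$15679.1: truthful payoff $0, deviation payoff −$11.5 → loss $11.5.
Total loss = $14.6 + $3.6 + $29.3 + $11.5 = $59.

$59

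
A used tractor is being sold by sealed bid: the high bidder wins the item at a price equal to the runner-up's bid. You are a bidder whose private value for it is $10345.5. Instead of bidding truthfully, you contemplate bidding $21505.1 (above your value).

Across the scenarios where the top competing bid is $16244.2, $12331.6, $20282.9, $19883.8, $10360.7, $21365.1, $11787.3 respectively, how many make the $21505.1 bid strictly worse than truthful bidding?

The deviation hurts exactly when the highest competing bid lies strictly between $10345.5 and $21505.1 — overbidding then wins at a price above your value.
$16244.2: inside the interval → strictly worse (loss $5898.7).
$12331.6: inside the interval → strictly worse (loss $1986.1).
$20282.9: inside the interval → strictly worse (loss $9937.4).
$19883.8: inside the interval → strictly worse (loss $9538.3).
$10360.7: inside the interval → strictly worse (loss $15.2).
$21365.1: inside the interval → strictly worse (loss $11019.6).
$11787.3: inside the interval → strictly worse (loss $1441.8).
Count: 7.

7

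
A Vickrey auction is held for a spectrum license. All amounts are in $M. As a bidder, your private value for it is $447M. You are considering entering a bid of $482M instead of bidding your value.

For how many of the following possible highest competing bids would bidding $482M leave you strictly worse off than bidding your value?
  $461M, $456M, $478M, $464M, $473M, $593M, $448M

6

The deviation hurts exactly when the highest competing bid lies strictly between $447M and $482M — overbidding then wins at a price above your value.
$461M: inside the interval → strictly worse (loss $14M).
$456M: inside the interval → strictly worse (loss $9M).
$478M: inside the interval → strictly worse (loss $31M).
$464M: inside the interval → strictly worse (loss $17M).
$473M: inside the interval → strictly worse (loss $26M).
$593M: above both → same outcome either way.
$448M: inside the interval → strictly worse (loss $1M).
Count: 6.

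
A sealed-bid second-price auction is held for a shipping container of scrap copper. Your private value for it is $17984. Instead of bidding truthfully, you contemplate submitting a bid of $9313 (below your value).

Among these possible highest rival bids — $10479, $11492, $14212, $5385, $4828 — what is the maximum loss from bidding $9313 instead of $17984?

$10479: truthful gives $7505, deviation gives $0 → loss $7505.
$11492: truthful gives $6492, deviation gives $0 → loss $6492.
$14212: truthful gives $3772, deviation gives $0 → loss $3772.
$5385: same outcome either way → loss $0.
$4828: same outcome either way → loss $0.
Maximum loss: $7505.

$7505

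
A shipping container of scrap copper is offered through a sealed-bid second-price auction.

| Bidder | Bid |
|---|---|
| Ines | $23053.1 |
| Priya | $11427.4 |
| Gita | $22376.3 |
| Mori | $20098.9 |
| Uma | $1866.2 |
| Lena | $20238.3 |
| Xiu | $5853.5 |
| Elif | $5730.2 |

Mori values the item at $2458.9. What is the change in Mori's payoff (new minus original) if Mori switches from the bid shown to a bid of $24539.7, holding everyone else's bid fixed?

−$20594.2

The highest bid among the other bidders is $23053.1; Mori's bid doesn't change that.
Original bid $20098.9: Mori is not highest (top rival bid is $23053.1); payoff $0.
Alternative bid $24539.7: Mori is highest, pays the top rival bid $23053.1; payoff $2458.9 − $23053.1 = −$20594.2.
Change in payoff = −$20594.2 − ($0) = −$20594.2.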